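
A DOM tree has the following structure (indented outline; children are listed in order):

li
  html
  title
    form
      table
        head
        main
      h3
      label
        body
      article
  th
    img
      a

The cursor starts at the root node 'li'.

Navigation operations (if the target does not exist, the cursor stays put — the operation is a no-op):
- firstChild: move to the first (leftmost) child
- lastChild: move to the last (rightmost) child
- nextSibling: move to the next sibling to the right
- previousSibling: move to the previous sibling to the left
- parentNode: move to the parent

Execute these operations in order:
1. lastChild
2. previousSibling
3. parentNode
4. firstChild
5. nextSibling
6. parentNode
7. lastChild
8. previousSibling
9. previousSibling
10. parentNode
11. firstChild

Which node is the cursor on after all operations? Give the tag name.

After 1 (lastChild): th
After 2 (previousSibling): title
After 3 (parentNode): li
After 4 (firstChild): html
After 5 (nextSibling): title
After 6 (parentNode): li
After 7 (lastChild): th
After 8 (previousSibling): title
After 9 (previousSibling): html
After 10 (parentNode): li
After 11 (firstChild): html

Answer: html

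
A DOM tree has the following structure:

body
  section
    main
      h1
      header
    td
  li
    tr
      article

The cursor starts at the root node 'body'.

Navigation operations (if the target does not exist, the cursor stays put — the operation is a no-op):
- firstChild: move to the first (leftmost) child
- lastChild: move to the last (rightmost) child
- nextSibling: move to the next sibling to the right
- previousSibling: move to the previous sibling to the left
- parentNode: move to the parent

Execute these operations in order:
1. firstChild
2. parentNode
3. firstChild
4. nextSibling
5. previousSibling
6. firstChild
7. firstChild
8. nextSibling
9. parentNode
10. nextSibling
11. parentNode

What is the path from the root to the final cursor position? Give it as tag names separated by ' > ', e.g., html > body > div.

After 1 (firstChild): section
After 2 (parentNode): body
After 3 (firstChild): section
After 4 (nextSibling): li
After 5 (previousSibling): section
After 6 (firstChild): main
After 7 (firstChild): h1
After 8 (nextSibling): header
After 9 (parentNode): main
After 10 (nextSibling): td
After 11 (parentNode): section

Answer: body > section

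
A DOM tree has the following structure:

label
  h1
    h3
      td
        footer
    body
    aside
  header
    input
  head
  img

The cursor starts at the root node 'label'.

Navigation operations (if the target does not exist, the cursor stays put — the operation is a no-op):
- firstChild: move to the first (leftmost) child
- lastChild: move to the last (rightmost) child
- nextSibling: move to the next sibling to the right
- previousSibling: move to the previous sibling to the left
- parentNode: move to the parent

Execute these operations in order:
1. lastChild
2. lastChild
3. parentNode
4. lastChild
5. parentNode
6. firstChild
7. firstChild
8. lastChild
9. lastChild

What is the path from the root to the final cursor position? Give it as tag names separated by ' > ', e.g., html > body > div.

After 1 (lastChild): img
After 2 (lastChild): img (no-op, stayed)
After 3 (parentNode): label
After 4 (lastChild): img
After 5 (parentNode): label
After 6 (firstChild): h1
After 7 (firstChild): h3
After 8 (lastChild): td
After 9 (lastChild): footer

Answer: label > h1 > h3 > td > footer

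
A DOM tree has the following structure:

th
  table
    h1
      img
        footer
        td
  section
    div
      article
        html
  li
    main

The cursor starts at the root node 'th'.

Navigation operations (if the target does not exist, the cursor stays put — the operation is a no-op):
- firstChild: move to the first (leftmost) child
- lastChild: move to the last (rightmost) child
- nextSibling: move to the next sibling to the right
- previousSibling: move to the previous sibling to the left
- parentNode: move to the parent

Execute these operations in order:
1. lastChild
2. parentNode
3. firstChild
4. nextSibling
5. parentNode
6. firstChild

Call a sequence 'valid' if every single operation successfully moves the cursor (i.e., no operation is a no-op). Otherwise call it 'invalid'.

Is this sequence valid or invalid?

Answer: valid

Derivation:
After 1 (lastChild): li
After 2 (parentNode): th
After 3 (firstChild): table
After 4 (nextSibling): section
After 5 (parentNode): th
After 6 (firstChild): table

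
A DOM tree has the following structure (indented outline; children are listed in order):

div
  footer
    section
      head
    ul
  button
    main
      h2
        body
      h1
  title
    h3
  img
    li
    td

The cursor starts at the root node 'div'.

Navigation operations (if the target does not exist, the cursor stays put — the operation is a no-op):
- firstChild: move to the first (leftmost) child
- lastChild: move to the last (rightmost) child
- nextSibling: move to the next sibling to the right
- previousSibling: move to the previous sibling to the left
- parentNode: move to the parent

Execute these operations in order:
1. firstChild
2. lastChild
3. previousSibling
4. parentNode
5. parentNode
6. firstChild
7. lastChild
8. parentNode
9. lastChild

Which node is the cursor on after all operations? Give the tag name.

After 1 (firstChild): footer
After 2 (lastChild): ul
After 3 (previousSibling): section
After 4 (parentNode): footer
After 5 (parentNode): div
After 6 (firstChild): footer
After 7 (lastChild): ul
After 8 (parentNode): footer
After 9 (lastChild): ul

Answer: ul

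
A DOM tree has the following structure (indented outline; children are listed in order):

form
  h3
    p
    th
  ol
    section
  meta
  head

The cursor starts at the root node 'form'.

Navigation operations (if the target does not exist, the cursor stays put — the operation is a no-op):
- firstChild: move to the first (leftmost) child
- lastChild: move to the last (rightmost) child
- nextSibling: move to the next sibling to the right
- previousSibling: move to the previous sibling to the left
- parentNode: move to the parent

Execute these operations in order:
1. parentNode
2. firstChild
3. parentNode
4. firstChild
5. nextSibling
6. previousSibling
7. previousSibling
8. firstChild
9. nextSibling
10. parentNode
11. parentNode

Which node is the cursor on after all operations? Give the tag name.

Answer: form

Derivation:
After 1 (parentNode): form (no-op, stayed)
After 2 (firstChild): h3
After 3 (parentNode): form
After 4 (firstChild): h3
After 5 (nextSibling): ol
After 6 (previousSibling): h3
After 7 (previousSibling): h3 (no-op, stayed)
After 8 (firstChild): p
After 9 (nextSibling): th
After 10 (parentNode): h3
After 11 (parentNode): form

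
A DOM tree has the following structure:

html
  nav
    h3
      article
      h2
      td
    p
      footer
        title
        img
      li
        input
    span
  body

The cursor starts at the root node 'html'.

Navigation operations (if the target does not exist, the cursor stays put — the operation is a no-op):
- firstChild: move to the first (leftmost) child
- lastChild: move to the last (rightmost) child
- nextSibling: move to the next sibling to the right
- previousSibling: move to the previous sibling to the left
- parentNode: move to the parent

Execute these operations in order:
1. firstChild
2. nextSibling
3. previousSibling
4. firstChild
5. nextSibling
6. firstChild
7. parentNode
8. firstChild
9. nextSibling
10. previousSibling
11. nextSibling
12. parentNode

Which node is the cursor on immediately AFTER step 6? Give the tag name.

After 1 (firstChild): nav
After 2 (nextSibling): body
After 3 (previousSibling): nav
After 4 (firstChild): h3
After 5 (nextSibling): p
After 6 (firstChild): footer

Answer: footer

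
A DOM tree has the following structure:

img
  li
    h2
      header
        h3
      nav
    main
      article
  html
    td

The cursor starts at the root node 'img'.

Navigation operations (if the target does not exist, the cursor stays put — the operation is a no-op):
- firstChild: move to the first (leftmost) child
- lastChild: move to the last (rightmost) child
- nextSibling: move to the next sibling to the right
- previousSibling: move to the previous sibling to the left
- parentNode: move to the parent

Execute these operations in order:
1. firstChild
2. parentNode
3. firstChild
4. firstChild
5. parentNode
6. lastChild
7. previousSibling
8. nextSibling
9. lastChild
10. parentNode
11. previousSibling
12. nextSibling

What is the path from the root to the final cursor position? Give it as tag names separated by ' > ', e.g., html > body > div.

After 1 (firstChild): li
After 2 (parentNode): img
After 3 (firstChild): li
After 4 (firstChild): h2
After 5 (parentNode): li
After 6 (lastChild): main
After 7 (previousSibling): h2
After 8 (nextSibling): main
After 9 (lastChild): article
After 10 (parentNode): main
After 11 (previousSibling): h2
After 12 (nextSibling): main

Answer: img > li > main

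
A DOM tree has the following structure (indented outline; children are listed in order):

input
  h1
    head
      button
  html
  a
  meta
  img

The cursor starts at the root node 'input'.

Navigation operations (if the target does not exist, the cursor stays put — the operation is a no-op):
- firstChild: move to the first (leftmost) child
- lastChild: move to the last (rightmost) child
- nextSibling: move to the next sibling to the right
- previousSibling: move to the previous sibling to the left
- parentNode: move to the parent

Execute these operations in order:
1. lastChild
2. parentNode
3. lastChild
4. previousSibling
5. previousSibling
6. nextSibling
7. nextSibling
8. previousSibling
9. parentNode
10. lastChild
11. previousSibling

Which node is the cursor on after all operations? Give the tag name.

After 1 (lastChild): img
After 2 (parentNode): input
After 3 (lastChild): img
After 4 (previousSibling): meta
After 5 (previousSibling): a
After 6 (nextSibling): meta
After 7 (nextSibling): img
After 8 (previousSibling): meta
After 9 (parentNode): input
After 10 (lastChild): img
After 11 (previousSibling): meta

Answer: meta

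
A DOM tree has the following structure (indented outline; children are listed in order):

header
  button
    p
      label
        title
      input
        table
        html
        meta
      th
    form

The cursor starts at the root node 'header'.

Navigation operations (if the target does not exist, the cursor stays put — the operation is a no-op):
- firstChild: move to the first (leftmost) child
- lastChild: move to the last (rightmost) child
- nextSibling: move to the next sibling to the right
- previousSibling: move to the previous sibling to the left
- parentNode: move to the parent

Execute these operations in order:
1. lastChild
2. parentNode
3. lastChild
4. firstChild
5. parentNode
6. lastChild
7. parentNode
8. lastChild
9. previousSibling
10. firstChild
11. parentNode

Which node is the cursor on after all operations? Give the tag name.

After 1 (lastChild): button
After 2 (parentNode): header
After 3 (lastChild): button
After 4 (firstChild): p
After 5 (parentNode): button
After 6 (lastChild): form
After 7 (parentNode): button
After 8 (lastChild): form
After 9 (previousSibling): p
After 10 (firstChild): label
After 11 (parentNode): p

Answer: p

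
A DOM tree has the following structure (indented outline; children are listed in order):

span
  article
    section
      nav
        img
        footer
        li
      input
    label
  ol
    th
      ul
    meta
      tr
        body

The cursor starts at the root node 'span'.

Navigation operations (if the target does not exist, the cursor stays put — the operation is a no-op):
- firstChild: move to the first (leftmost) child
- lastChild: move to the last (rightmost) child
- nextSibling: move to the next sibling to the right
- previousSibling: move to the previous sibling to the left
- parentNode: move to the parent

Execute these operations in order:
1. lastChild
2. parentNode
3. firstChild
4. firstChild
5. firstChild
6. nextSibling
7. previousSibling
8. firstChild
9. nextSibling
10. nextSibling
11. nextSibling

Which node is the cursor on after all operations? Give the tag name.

Answer: li

Derivation:
After 1 (lastChild): ol
After 2 (parentNode): span
After 3 (firstChild): article
After 4 (firstChild): section
After 5 (firstChild): nav
After 6 (nextSibling): input
After 7 (previousSibling): nav
After 8 (firstChild): img
After 9 (nextSibling): footer
After 10 (nextSibling): li
After 11 (nextSibling): li (no-op, stayed)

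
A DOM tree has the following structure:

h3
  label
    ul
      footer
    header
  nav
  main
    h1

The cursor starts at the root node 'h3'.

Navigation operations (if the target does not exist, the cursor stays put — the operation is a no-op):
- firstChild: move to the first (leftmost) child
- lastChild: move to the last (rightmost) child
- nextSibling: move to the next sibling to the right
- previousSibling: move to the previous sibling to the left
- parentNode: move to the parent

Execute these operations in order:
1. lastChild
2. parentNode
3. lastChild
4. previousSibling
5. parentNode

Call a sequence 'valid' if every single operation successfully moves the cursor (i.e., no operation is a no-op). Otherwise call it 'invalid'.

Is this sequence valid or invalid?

Answer: valid

Derivation:
After 1 (lastChild): main
After 2 (parentNode): h3
After 3 (lastChild): main
After 4 (previousSibling): nav
After 5 (parentNode): h3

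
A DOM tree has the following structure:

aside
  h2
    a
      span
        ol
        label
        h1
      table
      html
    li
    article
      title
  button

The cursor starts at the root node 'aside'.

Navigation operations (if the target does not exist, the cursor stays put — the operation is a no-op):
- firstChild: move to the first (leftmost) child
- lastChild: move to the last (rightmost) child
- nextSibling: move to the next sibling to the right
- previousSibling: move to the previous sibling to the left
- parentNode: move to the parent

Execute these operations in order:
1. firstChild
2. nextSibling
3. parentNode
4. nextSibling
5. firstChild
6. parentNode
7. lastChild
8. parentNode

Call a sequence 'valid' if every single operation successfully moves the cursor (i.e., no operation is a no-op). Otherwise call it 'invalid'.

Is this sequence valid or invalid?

After 1 (firstChild): h2
After 2 (nextSibling): button
After 3 (parentNode): aside
After 4 (nextSibling): aside (no-op, stayed)
After 5 (firstChild): h2
After 6 (parentNode): aside
After 7 (lastChild): button
After 8 (parentNode): aside

Answer: invalid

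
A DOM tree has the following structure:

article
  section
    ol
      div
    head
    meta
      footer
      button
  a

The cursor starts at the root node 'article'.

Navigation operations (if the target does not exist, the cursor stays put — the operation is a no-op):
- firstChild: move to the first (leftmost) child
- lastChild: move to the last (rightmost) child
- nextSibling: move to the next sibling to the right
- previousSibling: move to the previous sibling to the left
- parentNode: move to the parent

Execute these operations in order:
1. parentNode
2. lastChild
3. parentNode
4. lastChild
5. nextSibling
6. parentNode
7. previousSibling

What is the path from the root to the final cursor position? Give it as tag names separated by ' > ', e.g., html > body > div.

After 1 (parentNode): article (no-op, stayed)
After 2 (lastChild): a
After 3 (parentNode): article
After 4 (lastChild): a
After 5 (nextSibling): a (no-op, stayed)
After 6 (parentNode): article
After 7 (previousSibling): article (no-op, stayed)

Answer: article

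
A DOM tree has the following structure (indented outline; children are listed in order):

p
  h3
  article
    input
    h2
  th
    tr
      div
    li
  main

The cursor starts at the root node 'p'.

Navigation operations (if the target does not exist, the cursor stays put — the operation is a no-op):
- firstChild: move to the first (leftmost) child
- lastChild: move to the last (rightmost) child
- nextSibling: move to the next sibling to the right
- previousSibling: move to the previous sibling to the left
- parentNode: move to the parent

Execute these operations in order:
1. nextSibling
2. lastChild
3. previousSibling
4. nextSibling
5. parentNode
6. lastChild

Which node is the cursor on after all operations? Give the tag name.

Answer: main

Derivation:
After 1 (nextSibling): p (no-op, stayed)
After 2 (lastChild): main
After 3 (previousSibling): th
After 4 (nextSibling): main
After 5 (parentNode): p
After 6 (lastChild): main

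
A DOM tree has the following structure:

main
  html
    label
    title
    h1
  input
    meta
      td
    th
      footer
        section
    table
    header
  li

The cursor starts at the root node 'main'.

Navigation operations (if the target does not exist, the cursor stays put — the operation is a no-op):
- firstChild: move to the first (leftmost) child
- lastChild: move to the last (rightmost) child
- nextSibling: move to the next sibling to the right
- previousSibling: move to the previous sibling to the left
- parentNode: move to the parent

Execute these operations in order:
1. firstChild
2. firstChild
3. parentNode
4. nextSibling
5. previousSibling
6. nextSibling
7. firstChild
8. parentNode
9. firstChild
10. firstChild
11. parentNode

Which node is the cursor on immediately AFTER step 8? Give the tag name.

Answer: input

Derivation:
After 1 (firstChild): html
After 2 (firstChild): label
After 3 (parentNode): html
After 4 (nextSibling): input
After 5 (previousSibling): html
After 6 (nextSibling): input
After 7 (firstChild): meta
After 8 (parentNode): input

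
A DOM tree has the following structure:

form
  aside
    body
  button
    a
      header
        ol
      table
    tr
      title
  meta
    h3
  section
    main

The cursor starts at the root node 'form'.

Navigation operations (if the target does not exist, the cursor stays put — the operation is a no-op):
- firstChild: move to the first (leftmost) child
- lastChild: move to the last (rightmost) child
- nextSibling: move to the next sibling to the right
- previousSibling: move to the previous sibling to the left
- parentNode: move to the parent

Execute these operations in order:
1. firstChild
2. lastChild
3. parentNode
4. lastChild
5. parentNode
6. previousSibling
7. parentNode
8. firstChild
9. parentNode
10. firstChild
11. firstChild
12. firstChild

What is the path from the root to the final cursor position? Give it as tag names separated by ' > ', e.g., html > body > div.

After 1 (firstChild): aside
After 2 (lastChild): body
After 3 (parentNode): aside
After 4 (lastChild): body
After 5 (parentNode): aside
After 6 (previousSibling): aside (no-op, stayed)
After 7 (parentNode): form
After 8 (firstChild): aside
After 9 (parentNode): form
After 10 (firstChild): aside
After 11 (firstChild): body
After 12 (firstChild): body (no-op, stayed)

Answer: form > aside > body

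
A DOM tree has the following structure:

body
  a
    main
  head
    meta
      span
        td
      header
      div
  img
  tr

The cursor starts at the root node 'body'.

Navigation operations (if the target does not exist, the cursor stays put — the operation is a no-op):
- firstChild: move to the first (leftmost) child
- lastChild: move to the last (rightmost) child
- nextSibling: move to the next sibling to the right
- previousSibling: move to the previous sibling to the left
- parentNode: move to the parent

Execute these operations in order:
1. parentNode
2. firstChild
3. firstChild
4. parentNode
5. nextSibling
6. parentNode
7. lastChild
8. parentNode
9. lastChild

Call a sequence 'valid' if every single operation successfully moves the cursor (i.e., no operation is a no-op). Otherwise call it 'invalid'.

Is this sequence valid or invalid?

Answer: invalid

Derivation:
After 1 (parentNode): body (no-op, stayed)
After 2 (firstChild): a
After 3 (firstChild): main
After 4 (parentNode): a
After 5 (nextSibling): head
After 6 (parentNode): body
After 7 (lastChild): tr
After 8 (parentNode): body
After 9 (lastChild): tr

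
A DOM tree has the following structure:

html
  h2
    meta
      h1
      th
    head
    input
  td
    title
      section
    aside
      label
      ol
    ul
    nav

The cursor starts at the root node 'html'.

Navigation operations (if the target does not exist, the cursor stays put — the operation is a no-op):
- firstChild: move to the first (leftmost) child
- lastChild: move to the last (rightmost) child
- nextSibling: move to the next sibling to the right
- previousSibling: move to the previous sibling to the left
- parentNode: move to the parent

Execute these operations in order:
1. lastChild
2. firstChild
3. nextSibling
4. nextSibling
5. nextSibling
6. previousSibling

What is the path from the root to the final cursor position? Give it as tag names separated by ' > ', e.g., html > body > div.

Answer: html > td > ul

Derivation:
After 1 (lastChild): td
After 2 (firstChild): title
After 3 (nextSibling): aside
After 4 (nextSibling): ul
After 5 (nextSibling): nav
After 6 (previousSibling): ul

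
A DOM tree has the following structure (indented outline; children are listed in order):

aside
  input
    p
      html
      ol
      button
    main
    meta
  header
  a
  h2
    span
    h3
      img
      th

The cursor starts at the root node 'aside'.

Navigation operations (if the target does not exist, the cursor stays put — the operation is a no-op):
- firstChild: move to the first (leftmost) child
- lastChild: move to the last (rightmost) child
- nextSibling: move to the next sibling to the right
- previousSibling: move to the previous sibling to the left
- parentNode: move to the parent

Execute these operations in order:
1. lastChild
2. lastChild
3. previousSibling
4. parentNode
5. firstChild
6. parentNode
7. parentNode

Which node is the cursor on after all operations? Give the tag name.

Answer: aside

Derivation:
After 1 (lastChild): h2
After 2 (lastChild): h3
After 3 (previousSibling): span
After 4 (parentNode): h2
After 5 (firstChild): span
After 6 (parentNode): h2
After 7 (parentNode): aside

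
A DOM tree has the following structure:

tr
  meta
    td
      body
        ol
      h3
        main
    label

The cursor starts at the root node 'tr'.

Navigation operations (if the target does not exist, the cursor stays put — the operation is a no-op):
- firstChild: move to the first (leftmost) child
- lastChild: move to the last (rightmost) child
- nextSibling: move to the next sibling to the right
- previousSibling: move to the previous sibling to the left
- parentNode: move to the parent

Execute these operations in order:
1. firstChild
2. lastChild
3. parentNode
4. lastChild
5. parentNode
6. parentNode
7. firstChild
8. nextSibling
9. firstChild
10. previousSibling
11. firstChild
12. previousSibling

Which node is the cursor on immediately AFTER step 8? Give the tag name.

Answer: meta

Derivation:
After 1 (firstChild): meta
After 2 (lastChild): label
After 3 (parentNode): meta
After 4 (lastChild): label
After 5 (parentNode): meta
After 6 (parentNode): tr
After 7 (firstChild): meta
After 8 (nextSibling): meta (no-op, stayed)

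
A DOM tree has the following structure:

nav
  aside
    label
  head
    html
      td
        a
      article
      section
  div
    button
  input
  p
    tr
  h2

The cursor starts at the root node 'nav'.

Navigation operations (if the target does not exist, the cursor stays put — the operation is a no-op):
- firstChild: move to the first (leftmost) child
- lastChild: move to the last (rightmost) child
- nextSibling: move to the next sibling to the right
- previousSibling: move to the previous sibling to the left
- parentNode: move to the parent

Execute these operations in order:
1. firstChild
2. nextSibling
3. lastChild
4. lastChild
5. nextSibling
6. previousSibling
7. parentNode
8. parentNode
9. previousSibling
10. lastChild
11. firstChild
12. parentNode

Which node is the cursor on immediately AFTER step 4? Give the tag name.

After 1 (firstChild): aside
After 2 (nextSibling): head
After 3 (lastChild): html
After 4 (lastChild): section

Answer: section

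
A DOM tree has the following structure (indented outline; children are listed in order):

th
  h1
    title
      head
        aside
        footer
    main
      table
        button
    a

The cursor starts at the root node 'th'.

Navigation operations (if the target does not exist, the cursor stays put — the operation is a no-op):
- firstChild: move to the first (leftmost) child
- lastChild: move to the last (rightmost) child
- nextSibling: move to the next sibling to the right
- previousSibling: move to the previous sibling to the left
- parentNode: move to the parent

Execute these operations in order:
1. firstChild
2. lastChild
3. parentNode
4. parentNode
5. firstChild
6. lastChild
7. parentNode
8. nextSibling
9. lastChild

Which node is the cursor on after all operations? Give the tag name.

After 1 (firstChild): h1
After 2 (lastChild): a
After 3 (parentNode): h1
After 4 (parentNode): th
After 5 (firstChild): h1
After 6 (lastChild): a
After 7 (parentNode): h1
After 8 (nextSibling): h1 (no-op, stayed)
After 9 (lastChild): a

Answer: a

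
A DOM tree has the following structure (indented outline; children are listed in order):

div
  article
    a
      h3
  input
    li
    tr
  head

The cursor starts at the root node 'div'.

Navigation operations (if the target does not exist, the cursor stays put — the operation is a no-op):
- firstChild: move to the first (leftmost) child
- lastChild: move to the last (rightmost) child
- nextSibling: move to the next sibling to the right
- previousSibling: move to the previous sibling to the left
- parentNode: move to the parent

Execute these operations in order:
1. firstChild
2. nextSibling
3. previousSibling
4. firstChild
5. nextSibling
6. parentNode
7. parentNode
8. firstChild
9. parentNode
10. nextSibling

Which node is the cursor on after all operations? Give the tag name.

After 1 (firstChild): article
After 2 (nextSibling): input
After 3 (previousSibling): article
After 4 (firstChild): a
After 5 (nextSibling): a (no-op, stayed)
After 6 (parentNode): article
After 7 (parentNode): div
After 8 (firstChild): article
After 9 (parentNode): div
After 10 (nextSibling): div (no-op, stayed)

Answer: div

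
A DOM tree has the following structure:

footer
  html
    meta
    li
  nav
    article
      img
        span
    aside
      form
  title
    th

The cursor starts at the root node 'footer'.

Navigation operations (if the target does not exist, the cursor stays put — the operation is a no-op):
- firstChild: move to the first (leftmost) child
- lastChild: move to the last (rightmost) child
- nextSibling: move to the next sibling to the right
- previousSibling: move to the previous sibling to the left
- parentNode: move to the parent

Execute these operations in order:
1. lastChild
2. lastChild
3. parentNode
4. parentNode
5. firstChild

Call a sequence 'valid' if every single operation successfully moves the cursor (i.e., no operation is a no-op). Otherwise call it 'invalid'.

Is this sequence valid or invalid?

Answer: valid

Derivation:
After 1 (lastChild): title
After 2 (lastChild): th
After 3 (parentNode): title
After 4 (parentNode): footer
After 5 (firstChild): html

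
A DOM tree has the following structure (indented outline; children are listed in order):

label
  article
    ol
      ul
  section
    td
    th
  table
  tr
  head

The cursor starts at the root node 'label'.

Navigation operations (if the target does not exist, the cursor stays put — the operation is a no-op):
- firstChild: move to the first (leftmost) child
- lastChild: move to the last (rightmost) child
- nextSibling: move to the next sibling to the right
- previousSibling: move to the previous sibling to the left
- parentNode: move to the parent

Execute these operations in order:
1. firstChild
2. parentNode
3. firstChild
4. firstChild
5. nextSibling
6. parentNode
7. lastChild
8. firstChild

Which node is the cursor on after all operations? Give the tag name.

After 1 (firstChild): article
After 2 (parentNode): label
After 3 (firstChild): article
After 4 (firstChild): ol
After 5 (nextSibling): ol (no-op, stayed)
After 6 (parentNode): article
After 7 (lastChild): ol
After 8 (firstChild): ul

Answer: ul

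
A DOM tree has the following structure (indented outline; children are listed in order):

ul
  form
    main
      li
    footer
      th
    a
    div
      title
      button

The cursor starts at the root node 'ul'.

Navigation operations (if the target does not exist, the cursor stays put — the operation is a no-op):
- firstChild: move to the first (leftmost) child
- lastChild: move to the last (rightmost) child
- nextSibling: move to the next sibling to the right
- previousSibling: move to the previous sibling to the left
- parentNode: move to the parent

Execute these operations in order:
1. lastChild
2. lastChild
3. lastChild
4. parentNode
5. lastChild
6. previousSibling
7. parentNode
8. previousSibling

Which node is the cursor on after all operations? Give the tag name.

Answer: a

Derivation:
After 1 (lastChild): form
After 2 (lastChild): div
After 3 (lastChild): button
After 4 (parentNode): div
After 5 (lastChild): button
After 6 (previousSibling): title
After 7 (parentNode): div
After 8 (previousSibling): a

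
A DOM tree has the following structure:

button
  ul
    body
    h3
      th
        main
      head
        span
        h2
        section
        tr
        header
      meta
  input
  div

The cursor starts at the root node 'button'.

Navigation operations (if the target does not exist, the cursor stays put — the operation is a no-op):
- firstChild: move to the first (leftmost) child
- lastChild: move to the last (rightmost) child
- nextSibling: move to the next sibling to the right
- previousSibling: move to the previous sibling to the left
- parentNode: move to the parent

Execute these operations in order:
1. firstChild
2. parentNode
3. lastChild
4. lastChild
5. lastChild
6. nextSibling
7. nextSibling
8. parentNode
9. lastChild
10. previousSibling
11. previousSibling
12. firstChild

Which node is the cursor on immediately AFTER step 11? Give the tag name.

After 1 (firstChild): ul
After 2 (parentNode): button
After 3 (lastChild): div
After 4 (lastChild): div (no-op, stayed)
After 5 (lastChild): div (no-op, stayed)
After 6 (nextSibling): div (no-op, stayed)
After 7 (nextSibling): div (no-op, stayed)
After 8 (parentNode): button
After 9 (lastChild): div
After 10 (previousSibling): input
After 11 (previousSibling): ul

Answer: ul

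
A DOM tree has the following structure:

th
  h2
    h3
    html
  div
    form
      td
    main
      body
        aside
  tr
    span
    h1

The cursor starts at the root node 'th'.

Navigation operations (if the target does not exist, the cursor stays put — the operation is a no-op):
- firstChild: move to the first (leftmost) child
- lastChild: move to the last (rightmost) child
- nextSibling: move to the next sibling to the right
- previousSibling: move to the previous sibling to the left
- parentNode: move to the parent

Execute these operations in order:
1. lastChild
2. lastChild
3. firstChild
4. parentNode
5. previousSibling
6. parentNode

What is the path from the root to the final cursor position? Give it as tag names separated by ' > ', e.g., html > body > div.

Answer: th

Derivation:
After 1 (lastChild): tr
After 2 (lastChild): h1
After 3 (firstChild): h1 (no-op, stayed)
After 4 (parentNode): tr
After 5 (previousSibling): div
After 6 (parentNode): th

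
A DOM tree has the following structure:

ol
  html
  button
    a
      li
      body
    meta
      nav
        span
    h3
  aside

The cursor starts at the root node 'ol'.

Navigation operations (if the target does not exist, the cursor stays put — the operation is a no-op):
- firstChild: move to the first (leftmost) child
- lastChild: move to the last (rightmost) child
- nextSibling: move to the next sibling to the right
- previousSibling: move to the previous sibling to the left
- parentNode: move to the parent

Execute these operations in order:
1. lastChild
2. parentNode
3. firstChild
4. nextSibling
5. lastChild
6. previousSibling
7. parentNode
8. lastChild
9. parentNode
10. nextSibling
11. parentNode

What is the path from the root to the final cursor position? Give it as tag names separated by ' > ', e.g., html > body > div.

Answer: ol

Derivation:
After 1 (lastChild): aside
After 2 (parentNode): ol
After 3 (firstChild): html
After 4 (nextSibling): button
After 5 (lastChild): h3
After 6 (previousSibling): meta
After 7 (parentNode): button
After 8 (lastChild): h3
After 9 (parentNode): button
After 10 (nextSibling): aside
After 11 (parentNode): ol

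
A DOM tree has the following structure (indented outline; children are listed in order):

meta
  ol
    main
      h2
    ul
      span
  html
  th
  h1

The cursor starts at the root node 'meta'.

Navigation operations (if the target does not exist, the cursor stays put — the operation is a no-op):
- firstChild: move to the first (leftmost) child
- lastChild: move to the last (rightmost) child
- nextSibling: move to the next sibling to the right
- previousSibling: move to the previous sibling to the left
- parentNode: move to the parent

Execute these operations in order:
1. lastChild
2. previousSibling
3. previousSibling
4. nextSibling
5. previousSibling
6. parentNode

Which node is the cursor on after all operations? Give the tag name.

Answer: meta

Derivation:
After 1 (lastChild): h1
After 2 (previousSibling): th
After 3 (previousSibling): html
After 4 (nextSibling): th
After 5 (previousSibling): html
After 6 (parentNode): meta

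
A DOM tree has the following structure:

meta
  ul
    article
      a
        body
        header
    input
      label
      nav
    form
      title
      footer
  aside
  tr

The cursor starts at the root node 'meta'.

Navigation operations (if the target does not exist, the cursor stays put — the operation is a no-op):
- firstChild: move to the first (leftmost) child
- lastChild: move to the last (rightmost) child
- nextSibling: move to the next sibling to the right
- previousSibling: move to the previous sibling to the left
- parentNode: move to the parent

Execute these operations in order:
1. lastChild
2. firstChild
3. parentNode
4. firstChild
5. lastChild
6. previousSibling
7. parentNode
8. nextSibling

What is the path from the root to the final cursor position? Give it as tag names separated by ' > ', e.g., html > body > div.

Answer: meta > aside

Derivation:
After 1 (lastChild): tr
After 2 (firstChild): tr (no-op, stayed)
After 3 (parentNode): meta
After 4 (firstChild): ul
After 5 (lastChild): form
After 6 (previousSibling): input
After 7 (parentNode): ul
After 8 (nextSibling): aside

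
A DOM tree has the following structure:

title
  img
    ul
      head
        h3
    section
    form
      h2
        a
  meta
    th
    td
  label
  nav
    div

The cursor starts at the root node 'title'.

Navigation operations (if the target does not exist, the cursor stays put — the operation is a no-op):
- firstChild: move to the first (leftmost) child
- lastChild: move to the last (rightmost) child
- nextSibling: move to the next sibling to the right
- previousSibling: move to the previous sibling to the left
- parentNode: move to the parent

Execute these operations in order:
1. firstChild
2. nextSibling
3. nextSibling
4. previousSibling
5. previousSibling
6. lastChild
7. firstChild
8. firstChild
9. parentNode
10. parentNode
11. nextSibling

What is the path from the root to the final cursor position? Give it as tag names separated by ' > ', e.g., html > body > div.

Answer: title > img > form

Derivation:
After 1 (firstChild): img
After 2 (nextSibling): meta
After 3 (nextSibling): label
After 4 (previousSibling): meta
After 5 (previousSibling): img
After 6 (lastChild): form
After 7 (firstChild): h2
After 8 (firstChild): a
After 9 (parentNode): h2
After 10 (parentNode): form
After 11 (nextSibling): form (no-op, stayed)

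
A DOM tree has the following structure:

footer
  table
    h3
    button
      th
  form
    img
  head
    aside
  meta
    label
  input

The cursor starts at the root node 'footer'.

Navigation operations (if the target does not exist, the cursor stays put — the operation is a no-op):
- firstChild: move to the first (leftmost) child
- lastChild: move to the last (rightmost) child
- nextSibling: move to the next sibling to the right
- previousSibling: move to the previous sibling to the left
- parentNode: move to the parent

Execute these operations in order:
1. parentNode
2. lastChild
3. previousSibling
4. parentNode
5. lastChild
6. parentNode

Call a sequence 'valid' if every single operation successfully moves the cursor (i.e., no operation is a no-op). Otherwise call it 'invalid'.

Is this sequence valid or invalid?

Answer: invalid

Derivation:
After 1 (parentNode): footer (no-op, stayed)
After 2 (lastChild): input
After 3 (previousSibling): meta
After 4 (parentNode): footer
After 5 (lastChild): input
After 6 (parentNode): footer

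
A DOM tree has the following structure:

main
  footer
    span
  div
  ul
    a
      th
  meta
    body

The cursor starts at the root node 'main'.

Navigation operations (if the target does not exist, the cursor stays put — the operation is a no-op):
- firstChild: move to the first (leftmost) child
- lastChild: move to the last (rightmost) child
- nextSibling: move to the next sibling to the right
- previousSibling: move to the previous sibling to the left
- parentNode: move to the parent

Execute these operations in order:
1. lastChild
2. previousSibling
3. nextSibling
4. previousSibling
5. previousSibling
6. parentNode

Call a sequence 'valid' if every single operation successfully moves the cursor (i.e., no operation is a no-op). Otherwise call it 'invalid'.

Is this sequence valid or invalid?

Answer: valid

Derivation:
After 1 (lastChild): meta
After 2 (previousSibling): ul
After 3 (nextSibling): meta
After 4 (previousSibling): ul
After 5 (previousSibling): div
After 6 (parentNode): main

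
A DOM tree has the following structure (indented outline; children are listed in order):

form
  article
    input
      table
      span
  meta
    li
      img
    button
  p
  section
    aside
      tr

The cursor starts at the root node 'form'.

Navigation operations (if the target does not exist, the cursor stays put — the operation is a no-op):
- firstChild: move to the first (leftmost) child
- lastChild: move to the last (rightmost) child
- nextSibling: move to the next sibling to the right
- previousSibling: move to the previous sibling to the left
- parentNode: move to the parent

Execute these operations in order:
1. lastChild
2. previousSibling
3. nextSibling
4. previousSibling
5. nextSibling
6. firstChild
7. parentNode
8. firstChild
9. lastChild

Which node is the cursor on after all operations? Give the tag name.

After 1 (lastChild): section
After 2 (previousSibling): p
After 3 (nextSibling): section
After 4 (previousSibling): p
After 5 (nextSibling): section
After 6 (firstChild): aside
After 7 (parentNode): section
After 8 (firstChild): aside
After 9 (lastChild): tr

Answer: tr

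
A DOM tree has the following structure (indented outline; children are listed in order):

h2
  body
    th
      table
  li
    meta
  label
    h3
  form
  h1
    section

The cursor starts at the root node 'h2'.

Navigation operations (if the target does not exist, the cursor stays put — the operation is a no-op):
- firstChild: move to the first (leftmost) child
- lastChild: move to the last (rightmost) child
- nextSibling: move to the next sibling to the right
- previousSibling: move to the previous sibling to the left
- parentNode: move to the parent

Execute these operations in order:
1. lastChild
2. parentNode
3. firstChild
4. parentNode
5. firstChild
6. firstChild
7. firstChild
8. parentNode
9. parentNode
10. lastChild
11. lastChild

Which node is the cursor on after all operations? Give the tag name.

Answer: table

Derivation:
After 1 (lastChild): h1
After 2 (parentNode): h2
After 3 (firstChild): body
After 4 (parentNode): h2
After 5 (firstChild): body
After 6 (firstChild): th
After 7 (firstChild): table
After 8 (parentNode): th
After 9 (parentNode): body
After 10 (lastChild): th
After 11 (lastChild): table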